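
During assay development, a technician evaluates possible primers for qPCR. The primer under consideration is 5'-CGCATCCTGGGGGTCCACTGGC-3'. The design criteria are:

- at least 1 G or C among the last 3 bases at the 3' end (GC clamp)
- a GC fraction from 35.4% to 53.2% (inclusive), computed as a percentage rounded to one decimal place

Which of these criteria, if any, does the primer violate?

Fails: GC content.

Base counts: A=2, T=4, G=8, C=8 (length 22).
GC clamp: 3' end GGC has 3 G/C ✓
GC content: GC 16/22 = 72.7%, outside 35.4–53.2% ✗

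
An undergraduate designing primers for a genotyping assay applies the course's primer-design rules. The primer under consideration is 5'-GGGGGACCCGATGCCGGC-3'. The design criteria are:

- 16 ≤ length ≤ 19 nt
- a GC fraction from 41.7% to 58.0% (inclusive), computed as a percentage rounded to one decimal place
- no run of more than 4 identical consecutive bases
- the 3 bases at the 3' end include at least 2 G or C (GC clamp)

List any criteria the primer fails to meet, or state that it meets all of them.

Base counts: A=2, T=1, G=9, C=6 (length 18).
length: length 18 ✓
GC content: GC 15/18 = 83.3%, outside 41.7–58.0% ✗
homopolymer run: longest run = 5, exceeds 4 ✗
GC clamp: 3' end GGC has 3 G/C ✓

Fails: GC content, homopolymer run.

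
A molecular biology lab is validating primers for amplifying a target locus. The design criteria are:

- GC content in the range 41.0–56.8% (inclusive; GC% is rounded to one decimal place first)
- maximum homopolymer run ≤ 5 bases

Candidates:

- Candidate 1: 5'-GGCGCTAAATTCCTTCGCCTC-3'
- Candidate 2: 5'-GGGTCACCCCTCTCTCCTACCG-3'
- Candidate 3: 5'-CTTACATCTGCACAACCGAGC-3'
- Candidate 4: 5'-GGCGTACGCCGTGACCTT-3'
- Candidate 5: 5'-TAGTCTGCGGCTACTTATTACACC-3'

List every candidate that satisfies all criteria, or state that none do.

Candidate 1 (21 nt, A=3 T=6 G=4 C=8): GC 12/21 = 57.1%, outside 41.0–56.8% ✗; longest run = 3 ✓ — fails.
Candidate 2 (22 nt, A=2 T=5 G=4 C=11): GC 15/22 = 68.2%, outside 41.0–56.8% ✗; longest run = 4 ✓ — fails.
Candidate 3 (21 nt, A=6 T=4 G=3 C=8): GC 11/21 = 52.4% ✓; longest run = 2 ✓ — passes.
Candidate 4 (18 nt, A=2 T=4 G=6 C=6): GC 12/18 = 66.7%, outside 41.0–56.8% ✗; longest run = 2 ✓ — fails.
Candidate 5 (24 nt, A=5 T=8 G=4 C=7): GC 11/24 = 45.8% ✓; longest run = 2 ✓ — passes.

Candidate 3 and Candidate 5.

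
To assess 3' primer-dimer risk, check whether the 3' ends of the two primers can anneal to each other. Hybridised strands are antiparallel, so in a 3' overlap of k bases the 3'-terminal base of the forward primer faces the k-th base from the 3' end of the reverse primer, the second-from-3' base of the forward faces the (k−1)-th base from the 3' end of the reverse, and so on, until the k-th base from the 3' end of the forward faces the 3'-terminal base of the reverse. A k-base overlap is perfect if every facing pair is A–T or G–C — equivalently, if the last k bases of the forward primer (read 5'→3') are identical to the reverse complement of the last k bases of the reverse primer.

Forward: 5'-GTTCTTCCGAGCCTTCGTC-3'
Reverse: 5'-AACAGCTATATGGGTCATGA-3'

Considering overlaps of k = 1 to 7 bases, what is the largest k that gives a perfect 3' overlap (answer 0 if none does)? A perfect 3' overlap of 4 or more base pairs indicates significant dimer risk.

Last 7 bases (5'→3') — forward …CTTCGTC, reverse …GTCATGA.
Reverse complement of the reverse primer's last 7 bases: TCATGAC; its first k bases are the reverse complement of the reverse primer's last k bases, so a perfect k-base overlap needs the forward primer's last k bases to equal them.
Comparing (forward last k vs required): k=1: C vs T ✗; k=2: TC vs TC ✓; k=3: GTC vs TCA ✗; k=4: CGTC vs TCAT ✗; k=5: TCGTC vs TCATG ✗; k=6: TTCGTC vs TCATGA ✗; k=7: CTTCGTC vs TCATGAC ✗.
Only k = 2 is perfect, so the longest perfect 3' overlap is 2.

Longest perfect overlap: 2 complementary base pairs; below the dimer-risk threshold (threshold 4).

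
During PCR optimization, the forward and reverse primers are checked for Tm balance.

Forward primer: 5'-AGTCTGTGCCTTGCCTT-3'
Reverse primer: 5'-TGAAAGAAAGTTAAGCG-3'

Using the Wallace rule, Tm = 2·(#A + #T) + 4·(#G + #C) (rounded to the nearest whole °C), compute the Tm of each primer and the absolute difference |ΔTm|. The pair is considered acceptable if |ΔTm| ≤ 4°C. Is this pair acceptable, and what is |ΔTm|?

Forward: A=1 T=7 G=4 C=5 → Tm = 2·8 + 4·9 = 52°C.
Reverse: A=8 T=3 G=5 C=1 → Tm = 2·11 + 4·6 = 46°C.
|ΔTm| = |52 − 46| = 6°C, > 4°C.

|ΔTm| = 6°C; the pair is not acceptable.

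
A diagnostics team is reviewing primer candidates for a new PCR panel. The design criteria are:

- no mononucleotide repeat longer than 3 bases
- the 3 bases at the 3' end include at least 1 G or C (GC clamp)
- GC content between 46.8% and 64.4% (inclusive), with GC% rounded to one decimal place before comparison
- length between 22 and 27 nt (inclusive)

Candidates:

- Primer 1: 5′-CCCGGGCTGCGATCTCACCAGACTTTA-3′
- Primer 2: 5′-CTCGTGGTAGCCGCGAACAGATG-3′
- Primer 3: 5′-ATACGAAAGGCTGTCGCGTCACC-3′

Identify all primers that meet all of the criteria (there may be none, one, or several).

Primer 1 (27 nt, A=5 T=6 G=6 C=10): longest run = 3 ✓; 3' end TTA has 0 G/C, need ≥1 ✗; GC 16/27 = 59.3% ✓; length 27 ✓ — fails.
Primer 2 (23 nt, A=5 T=4 G=8 C=6): longest run = 2 ✓; 3' end ATG has 1 G/C ✓; GC 14/23 = 60.9% ✓; length 23 ✓ — passes.
Primer 3 (23 nt, A=6 T=4 G=6 C=7): longest run = 3 ✓; 3' end ACC has 2 G/C ✓; GC 13/23 = 56.5% ✓; length 23 ✓ — passes.

Primer 2 and Primer 3.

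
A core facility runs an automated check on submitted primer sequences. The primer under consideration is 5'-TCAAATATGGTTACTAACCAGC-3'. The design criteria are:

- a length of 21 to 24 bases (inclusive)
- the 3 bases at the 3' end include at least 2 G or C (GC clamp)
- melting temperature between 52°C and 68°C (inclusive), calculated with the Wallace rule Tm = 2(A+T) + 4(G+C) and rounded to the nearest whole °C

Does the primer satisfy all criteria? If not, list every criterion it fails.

Base counts: A=8, T=6, G=3, C=5 (length 22).
length: length 22 ✓
GC clamp: 3' end AGC has 2 G/C ✓
Tm: Tm = 2·14 + 4·8 = 60°C ✓

Meets all criteria.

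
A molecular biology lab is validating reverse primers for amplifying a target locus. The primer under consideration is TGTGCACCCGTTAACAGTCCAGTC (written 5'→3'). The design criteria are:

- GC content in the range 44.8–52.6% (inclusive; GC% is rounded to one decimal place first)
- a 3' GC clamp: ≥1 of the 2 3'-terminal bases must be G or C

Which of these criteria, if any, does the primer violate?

Fails: GC content.

Base counts: A=5, T=6, G=5, C=8 (length 24).
GC content: GC 13/24 = 54.2%, outside 44.8–52.6% ✗
GC clamp: 3' end TC has 1 G/C ✓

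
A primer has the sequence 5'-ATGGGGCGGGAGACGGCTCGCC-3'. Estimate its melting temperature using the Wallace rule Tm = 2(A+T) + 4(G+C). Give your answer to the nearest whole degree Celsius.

Base counts: A=3, T=2, G=11, C=6 (length 22).
Tm = 2·(3+2) + 4·(11+6) = 2·5 + 4·17 = 10 + 68 = 78°C.

78°C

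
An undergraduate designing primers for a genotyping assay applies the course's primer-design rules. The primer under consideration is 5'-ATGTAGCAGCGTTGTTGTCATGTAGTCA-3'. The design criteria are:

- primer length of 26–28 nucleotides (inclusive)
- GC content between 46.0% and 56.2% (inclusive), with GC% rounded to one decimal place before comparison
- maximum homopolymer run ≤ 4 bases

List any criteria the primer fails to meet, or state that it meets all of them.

Base counts: A=6, T=10, G=8, C=4 (length 28).
length: length 28 ✓
GC content: GC 12/28 = 42.9%, outside 46.0–56.2% ✗
homopolymer run: longest run = 2 ✓

Fails: GC content.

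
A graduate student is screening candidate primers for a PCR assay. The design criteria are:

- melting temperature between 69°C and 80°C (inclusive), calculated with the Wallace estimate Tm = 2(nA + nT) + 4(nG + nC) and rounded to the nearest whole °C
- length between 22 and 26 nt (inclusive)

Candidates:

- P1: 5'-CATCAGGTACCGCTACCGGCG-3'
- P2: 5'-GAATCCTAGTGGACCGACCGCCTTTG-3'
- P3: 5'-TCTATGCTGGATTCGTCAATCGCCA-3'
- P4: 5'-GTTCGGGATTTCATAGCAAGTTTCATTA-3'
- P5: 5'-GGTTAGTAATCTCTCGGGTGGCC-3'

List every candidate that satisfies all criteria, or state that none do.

P3 and P5.

P1 (21 nt, A=4 T=3 G=6 C=8): Tm = 2·7 + 4·14 = 70°C ✓; length 21, outside 22–26 ✗ — fails.
P2 (26 nt, A=5 T=6 G=7 C=8): Tm = 2·11 + 4·15 = 82°C, outside 69–80°C ✗; length 26 ✓ — fails.
P3 (25 nt, A=5 T=8 G=5 C=7): Tm = 2·13 + 4·12 = 74°C ✓; length 25 ✓ — passes.
P4 (28 nt, A=7 T=11 G=6 C=4): Tm = 2·18 + 4·10 = 76°C ✓; length 28, outside 22–26 ✗ — fails.
P5 (23 nt, A=3 T=7 G=8 C=5): Tm = 2·10 + 4·13 = 72°C ✓; length 23 ✓ — passes.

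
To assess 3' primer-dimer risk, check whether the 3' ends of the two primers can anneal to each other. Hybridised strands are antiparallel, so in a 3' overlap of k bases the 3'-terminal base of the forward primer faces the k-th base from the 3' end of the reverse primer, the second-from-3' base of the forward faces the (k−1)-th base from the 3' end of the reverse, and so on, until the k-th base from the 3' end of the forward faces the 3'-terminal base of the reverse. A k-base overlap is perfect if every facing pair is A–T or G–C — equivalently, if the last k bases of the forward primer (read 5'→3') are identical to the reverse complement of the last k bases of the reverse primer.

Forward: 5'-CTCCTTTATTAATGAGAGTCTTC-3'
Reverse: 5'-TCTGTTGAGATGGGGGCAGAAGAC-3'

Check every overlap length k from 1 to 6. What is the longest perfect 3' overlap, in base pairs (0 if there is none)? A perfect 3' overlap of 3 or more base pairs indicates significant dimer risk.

Longest perfect overlap: 6 complementary base pairs; significant dimer risk (threshold 3).

Last 6 bases (5'→3') — forward …GTCTTC, reverse …GAAGAC.
Reverse complement of the reverse primer's last 6 bases: GTCTTC; its first k bases are the reverse complement of the reverse primer's last k bases, so a perfect k-base overlap needs the forward primer's last k bases to equal them.
Comparing (forward last k vs required): k=1: C vs G ✗; k=2: TC vs GT ✗; k=3: TTC vs GTC ✗; k=4: CTTC vs GTCT ✗; k=5: TCTTC vs GTCTT ✗; k=6: GTCTTC vs GTCTTC ✓.
Only k = 6 is perfect, so the longest perfect 3' overlap is 6.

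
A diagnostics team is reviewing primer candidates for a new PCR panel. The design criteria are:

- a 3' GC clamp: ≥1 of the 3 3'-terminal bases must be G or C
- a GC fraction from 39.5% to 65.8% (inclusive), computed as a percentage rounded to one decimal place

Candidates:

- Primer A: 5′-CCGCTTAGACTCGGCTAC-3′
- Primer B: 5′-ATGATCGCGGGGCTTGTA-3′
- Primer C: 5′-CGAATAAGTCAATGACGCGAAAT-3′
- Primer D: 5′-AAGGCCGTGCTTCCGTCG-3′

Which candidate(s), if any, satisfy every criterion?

Primer A (18 nt, A=3 T=4 G=4 C=7): 3' end TAC has 1 G/C ✓; GC 11/18 = 61.1% ✓ — passes.
Primer B (18 nt, A=3 T=5 G=7 C=3): 3' end GTA has 1 G/C ✓; GC 10/18 = 55.6% ✓ — passes.
Primer C (23 nt, A=10 T=4 G=5 C=4): 3' end AAT has 0 G/C, need ≥1 ✗; GC 9/23 = 39.1%, outside 39.5–65.8% ✗ — fails.
Primer D (18 nt, A=2 T=4 G=6 C=6): 3' end TCG has 2 G/C ✓; GC 12/18 = 66.7%, outside 39.5–65.8% ✗ — fails.

Primer A and Primer B.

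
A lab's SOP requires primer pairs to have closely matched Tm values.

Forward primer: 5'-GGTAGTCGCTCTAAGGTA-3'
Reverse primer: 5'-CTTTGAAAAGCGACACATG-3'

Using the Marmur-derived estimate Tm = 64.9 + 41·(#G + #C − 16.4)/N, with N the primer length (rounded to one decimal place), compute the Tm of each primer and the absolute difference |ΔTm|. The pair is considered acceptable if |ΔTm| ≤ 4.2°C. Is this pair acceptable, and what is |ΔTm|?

Forward: G+C = 9, N = 18 → Tm = 64.9 + 41·(9 − 16.4)/18 = 48.0°C.
Reverse: G+C = 8, N = 19 → Tm = 64.9 + 41·(8 − 16.4)/19 = 46.8°C.
|ΔTm| = |48.0 − 46.8| = 1.2°C, ≤ 4.2°C.

|ΔTm| = 1.2°C; the pair is acceptable.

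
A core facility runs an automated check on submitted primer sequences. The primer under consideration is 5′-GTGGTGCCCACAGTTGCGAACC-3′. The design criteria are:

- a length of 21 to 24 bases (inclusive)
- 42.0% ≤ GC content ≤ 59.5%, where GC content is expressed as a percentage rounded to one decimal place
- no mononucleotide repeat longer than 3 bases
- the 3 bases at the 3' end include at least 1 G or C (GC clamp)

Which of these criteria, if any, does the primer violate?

Base counts: A=4, T=4, G=7, C=7 (length 22).
length: length 22 ✓
GC content: GC 14/22 = 63.6%, outside 42.0–59.5% ✗
homopolymer run: longest run = 3 ✓
GC clamp: 3' end ACC has 2 G/C ✓

Fails: GC content.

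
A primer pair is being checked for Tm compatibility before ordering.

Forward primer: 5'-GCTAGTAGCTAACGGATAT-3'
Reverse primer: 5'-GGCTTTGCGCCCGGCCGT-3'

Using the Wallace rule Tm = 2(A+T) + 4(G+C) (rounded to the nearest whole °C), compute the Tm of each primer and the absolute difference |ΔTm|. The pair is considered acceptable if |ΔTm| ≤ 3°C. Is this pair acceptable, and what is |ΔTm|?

|ΔTm| = 10°C; the pair is not acceptable.

Forward: A=6 T=5 G=5 C=3 → Tm = 2·11 + 4·8 = 54°C.
Reverse: A=0 T=4 G=7 C=7 → Tm = 2·4 + 4·14 = 64°C.
|ΔTm| = |54 − 64| = 10°C, > 3°C.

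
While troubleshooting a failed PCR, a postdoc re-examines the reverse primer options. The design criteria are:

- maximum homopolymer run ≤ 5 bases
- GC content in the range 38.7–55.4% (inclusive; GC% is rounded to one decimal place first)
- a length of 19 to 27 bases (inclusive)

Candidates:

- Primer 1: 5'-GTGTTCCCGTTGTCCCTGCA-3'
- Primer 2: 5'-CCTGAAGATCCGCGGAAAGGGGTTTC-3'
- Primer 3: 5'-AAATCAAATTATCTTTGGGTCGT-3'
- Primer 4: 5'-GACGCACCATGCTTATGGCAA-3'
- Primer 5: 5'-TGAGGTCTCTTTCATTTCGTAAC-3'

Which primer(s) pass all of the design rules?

Primer 1 (20 nt, A=1 T=7 G=5 C=7): longest run = 3 ✓; GC 12/20 = 60.0%, outside 38.7–55.4% ✗; length 20 ✓ — fails.
Primer 2 (26 nt, A=6 T=5 G=9 C=6): longest run = 4 ✓; GC 15/26 = 57.7%, outside 38.7–55.4% ✗; length 26 ✓ — fails.
Primer 3 (23 nt, A=7 T=9 G=4 C=3): longest run = 3 ✓; GC 7/23 = 30.4%, outside 38.7–55.4% ✗; length 23 ✓ — fails.
Primer 4 (21 nt, A=6 T=4 G=5 C=6): longest run = 2 ✓; GC 11/21 = 52.4% ✓; length 21 ✓ — passes.
Primer 5 (23 nt, A=4 T=10 G=4 C=5): longest run = 3 ✓; GC 9/23 = 39.1% ✓; length 23 ✓ — passes.

Primer 4 and Primer 5.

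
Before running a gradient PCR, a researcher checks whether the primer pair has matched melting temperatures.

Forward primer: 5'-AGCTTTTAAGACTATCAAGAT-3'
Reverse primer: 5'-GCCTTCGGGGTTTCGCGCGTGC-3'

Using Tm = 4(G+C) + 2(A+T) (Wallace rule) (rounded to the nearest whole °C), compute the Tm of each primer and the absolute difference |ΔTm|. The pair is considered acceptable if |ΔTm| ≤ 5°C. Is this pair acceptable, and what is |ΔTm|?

|ΔTm| = 22°C; the pair is not acceptable.

Forward: A=8 T=7 G=3 C=3 → Tm = 2·15 + 4·6 = 54°C.
Reverse: A=0 T=6 G=9 C=7 → Tm = 2·6 + 4·16 = 76°C.
|ΔTm| = |54 − 76| = 22°C, > 5°C.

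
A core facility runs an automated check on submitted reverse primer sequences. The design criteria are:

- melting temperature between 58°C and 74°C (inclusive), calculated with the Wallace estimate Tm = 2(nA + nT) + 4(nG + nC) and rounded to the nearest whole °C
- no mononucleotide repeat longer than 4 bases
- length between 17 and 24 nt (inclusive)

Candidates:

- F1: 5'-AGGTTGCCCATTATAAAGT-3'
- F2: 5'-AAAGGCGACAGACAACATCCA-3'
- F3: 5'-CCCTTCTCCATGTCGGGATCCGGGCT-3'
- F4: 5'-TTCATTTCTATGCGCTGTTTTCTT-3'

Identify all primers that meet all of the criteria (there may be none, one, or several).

F2 and F4.

F1 (19 nt, A=6 T=6 G=4 C=3): Tm = 2·12 + 4·7 = 52°C, outside 58–74°C ✗; longest run = 3 ✓; length 19 ✓ — fails.
F2 (21 nt, A=10 T=1 G=4 C=6): Tm = 2·11 + 4·10 = 62°C ✓; longest run = 3 ✓; length 21 ✓ — passes.
F3 (26 nt, A=2 T=7 G=7 C=10): Tm = 2·9 + 4·17 = 86°C, outside 58–74°C ✗; longest run = 3 ✓; length 26, outside 17–24 ✗ — fails.
F4 (24 nt, A=2 T=14 G=3 C=5): Tm = 2·16 + 4·8 = 64°C ✓; longest run = 4 ✓; length 24 ✓ — passes.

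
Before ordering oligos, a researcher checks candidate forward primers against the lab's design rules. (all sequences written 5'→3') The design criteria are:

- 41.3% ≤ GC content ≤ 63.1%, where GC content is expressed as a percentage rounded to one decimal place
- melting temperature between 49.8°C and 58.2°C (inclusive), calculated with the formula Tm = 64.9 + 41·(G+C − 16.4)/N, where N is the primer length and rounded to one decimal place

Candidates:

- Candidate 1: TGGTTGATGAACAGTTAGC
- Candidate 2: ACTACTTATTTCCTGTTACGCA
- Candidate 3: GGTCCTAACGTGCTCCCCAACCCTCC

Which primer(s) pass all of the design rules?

None of the candidates satisfy all criteria.

Candidate 1 (19 nt, A=5 T=6 G=6 C=2): GC 8/19 = 42.1% ✓; Tm = 64.9 + 41·(8 − 16.4)/19 = 46.8°C, outside 49.8–58.2°C ✗ — fails.
Candidate 2 (22 nt, A=5 T=9 G=2 C=6): GC 8/22 = 36.4%, outside 41.3–63.1% ✗; Tm = 64.9 + 41·(8 − 16.4)/22 = 49.2°C, outside 49.8–58.2°C ✗ — fails.
Candidate 3 (26 nt, A=4 T=5 G=4 C=13): GC 17/26 = 65.4%, outside 41.3–63.1% ✗; Tm = 64.9 + 41·(17 − 16.4)/26 = 65.8°C, outside 49.8–58.2°C ✗ — fails.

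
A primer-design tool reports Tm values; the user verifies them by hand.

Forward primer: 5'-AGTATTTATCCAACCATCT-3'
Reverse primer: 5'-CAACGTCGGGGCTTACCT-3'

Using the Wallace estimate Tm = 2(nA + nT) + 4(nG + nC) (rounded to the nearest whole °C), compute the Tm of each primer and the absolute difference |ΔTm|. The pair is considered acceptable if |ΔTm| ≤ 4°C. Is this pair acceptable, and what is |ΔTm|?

Forward: A=6 T=7 G=1 C=5 → Tm = 2·13 + 4·6 = 50°C.
Reverse: A=3 T=4 G=5 C=6 → Tm = 2·7 + 4·11 = 58°C.
|ΔTm| = |50 − 58| = 8°C, > 4°C.

|ΔTm| = 8°C; the pair is not acceptable.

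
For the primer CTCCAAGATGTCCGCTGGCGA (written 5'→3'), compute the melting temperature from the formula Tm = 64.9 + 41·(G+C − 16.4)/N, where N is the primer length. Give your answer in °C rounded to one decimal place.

Base counts: A=4, T=4, G=6, C=7; G+C = 13, N = 21.
Tm = 64.9 + 41·(13 − 16.4)/21 = 64.9 + -139.40/21 = 58.3°C.

58.3°C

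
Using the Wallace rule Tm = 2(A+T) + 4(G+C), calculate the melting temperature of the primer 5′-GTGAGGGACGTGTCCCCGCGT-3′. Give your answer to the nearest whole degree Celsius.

72°C

Base counts: A=2, T=4, G=9, C=6 (length 21).
Tm = 2·(2+4) + 4·(9+6) = 2·6 + 4·15 = 12 + 60 = 72°C.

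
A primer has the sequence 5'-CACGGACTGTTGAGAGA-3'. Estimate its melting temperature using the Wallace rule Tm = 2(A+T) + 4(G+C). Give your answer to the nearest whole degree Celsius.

52°C

Base counts: A=5, T=3, G=6, C=3 (length 17).
Tm = 2·(5+3) + 4·(6+3) = 2·8 + 4·9 = 16 + 36 = 52°C.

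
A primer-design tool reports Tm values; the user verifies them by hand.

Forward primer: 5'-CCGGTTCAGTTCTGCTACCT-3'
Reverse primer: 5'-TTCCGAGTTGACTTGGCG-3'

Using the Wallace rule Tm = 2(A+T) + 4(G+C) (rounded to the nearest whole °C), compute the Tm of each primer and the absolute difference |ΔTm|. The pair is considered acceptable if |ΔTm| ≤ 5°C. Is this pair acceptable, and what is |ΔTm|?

|ΔTm| = 6°C; the pair is not acceptable.

Forward: A=2 T=7 G=4 C=7 → Tm = 2·9 + 4·11 = 62°C.
Reverse: A=2 T=6 G=6 C=4 → Tm = 2·8 + 4·10 = 56°C.
|ΔTm| = |62 − 56| = 6°C, > 5°C.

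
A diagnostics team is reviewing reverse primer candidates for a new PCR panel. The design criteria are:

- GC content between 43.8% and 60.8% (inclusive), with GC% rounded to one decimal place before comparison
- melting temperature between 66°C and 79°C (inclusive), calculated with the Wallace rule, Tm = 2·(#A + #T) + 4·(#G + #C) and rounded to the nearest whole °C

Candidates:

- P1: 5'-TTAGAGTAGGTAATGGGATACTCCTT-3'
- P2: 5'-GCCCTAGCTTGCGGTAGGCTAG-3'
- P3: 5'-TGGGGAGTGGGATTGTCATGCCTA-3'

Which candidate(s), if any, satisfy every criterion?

P1 (26 nt, A=7 T=9 G=7 C=3): GC 10/26 = 38.5%, outside 43.8–60.8% ✗; Tm = 2·16 + 4·10 = 72°C ✓ — fails.
P2 (22 nt, A=3 T=5 G=8 C=6): GC 14/22 = 63.6%, outside 43.8–60.8% ✗; Tm = 2·8 + 4·14 = 72°C ✓ — fails.
P3 (24 nt, A=4 T=7 G=10 C=3): GC 13/24 = 54.2% ✓; Tm = 2·11 + 4·13 = 74°C ✓ — passes.

P3 only.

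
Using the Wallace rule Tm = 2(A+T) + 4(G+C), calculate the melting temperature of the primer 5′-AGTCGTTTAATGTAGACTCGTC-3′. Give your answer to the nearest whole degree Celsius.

Base counts: A=5, T=8, G=5, C=4 (length 22).
Tm = 2·(5+8) + 4·(5+4) = 2·13 + 4·9 = 26 + 36 = 62°C.

62°C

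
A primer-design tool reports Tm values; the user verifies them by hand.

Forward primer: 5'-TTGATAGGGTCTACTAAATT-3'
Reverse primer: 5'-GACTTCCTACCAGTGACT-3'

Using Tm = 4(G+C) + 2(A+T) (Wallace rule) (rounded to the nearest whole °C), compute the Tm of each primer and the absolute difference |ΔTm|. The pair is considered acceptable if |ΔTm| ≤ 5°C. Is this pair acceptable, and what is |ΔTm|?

|ΔTm| = 2°C; the pair is acceptable.

Forward: A=6 T=8 G=4 C=2 → Tm = 2·14 + 4·6 = 52°C.
Reverse: A=4 T=5 G=3 C=6 → Tm = 2·9 + 4·9 = 54°C.
|ΔTm| = |52 − 54| = 2°C, ≤ 5°C.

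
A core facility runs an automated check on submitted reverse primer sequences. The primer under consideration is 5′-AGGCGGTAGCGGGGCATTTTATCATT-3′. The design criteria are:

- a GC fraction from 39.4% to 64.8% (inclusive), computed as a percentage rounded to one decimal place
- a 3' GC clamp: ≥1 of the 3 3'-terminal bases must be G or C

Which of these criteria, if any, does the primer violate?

Base counts: A=5, T=8, G=9, C=4 (length 26).
GC content: GC 13/26 = 50.0% ✓
GC clamp: 3' end ATT has 0 G/C, need ≥1 ✗

Fails: GC clamp.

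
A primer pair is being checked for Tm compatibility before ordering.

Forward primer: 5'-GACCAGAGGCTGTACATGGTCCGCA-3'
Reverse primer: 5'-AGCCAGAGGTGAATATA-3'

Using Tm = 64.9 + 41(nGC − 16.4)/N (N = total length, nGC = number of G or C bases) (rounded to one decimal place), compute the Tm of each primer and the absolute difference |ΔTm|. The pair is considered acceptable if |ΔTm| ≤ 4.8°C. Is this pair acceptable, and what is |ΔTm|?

Forward: G+C = 15, N = 25 → Tm = 64.9 + 41·(15 − 16.4)/25 = 62.6°C.
Reverse: G+C = 7, N = 17 → Tm = 64.9 + 41·(7 − 16.4)/17 = 42.2°C.
|ΔTm| = |62.6 − 42.2| = 20.4°C, > 4.8°C.

|ΔTm| = 20.4°C; the pair is not acceptable.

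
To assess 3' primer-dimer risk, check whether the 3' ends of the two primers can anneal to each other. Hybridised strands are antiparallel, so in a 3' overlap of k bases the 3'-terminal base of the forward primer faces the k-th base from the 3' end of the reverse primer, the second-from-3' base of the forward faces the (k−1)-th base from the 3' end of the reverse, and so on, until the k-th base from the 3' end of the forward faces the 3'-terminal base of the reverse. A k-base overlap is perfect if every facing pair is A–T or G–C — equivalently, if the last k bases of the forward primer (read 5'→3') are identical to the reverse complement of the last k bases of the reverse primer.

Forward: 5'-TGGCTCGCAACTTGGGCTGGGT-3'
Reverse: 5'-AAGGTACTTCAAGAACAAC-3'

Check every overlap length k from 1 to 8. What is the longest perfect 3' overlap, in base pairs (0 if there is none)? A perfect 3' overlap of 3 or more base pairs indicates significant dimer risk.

Last 8 bases (5'→3') — forward …GGCTGGGT, reverse …AGAACAAC.
Reverse complement of the reverse primer's last 8 bases: GTTGTTCT; its first k bases are the reverse complement of the reverse primer's last k bases, so a perfect k-base overlap needs the forward primer's last k bases to equal them.
Comparing (forward last k vs required): k=1: T vs G ✗; k=2: GT vs GT ✓; k=3: GGT vs GTT ✗; k=4: GGGT vs GTTG ✗; k=5: TGGGT vs GTTGT ✗; k=6: CTGGGT vs GTTGTT ✗; k=7: GCTGGGT vs GTTGTTC ✗; k=8: GGCTGGGT vs GTTGTTCT ✗.
Only k = 2 is perfect, so the longest perfect 3' overlap is 2.

Longest perfect overlap: 2 complementary base pairs; below the dimer-risk threshold (threshold 3).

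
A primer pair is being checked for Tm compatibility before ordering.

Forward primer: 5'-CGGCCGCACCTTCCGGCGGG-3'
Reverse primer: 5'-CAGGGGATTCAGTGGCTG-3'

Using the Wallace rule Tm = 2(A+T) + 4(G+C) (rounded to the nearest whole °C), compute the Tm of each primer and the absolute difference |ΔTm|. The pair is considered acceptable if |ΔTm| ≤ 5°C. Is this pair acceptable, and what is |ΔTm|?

|ΔTm| = 16°C; the pair is not acceptable.

Forward: A=1 T=2 G=8 C=9 → Tm = 2·3 + 4·17 = 74°C.
Reverse: A=3 T=4 G=8 C=3 → Tm = 2·7 + 4·11 = 58°C.
|ΔTm| = |74 − 58| = 16°C, > 5°C.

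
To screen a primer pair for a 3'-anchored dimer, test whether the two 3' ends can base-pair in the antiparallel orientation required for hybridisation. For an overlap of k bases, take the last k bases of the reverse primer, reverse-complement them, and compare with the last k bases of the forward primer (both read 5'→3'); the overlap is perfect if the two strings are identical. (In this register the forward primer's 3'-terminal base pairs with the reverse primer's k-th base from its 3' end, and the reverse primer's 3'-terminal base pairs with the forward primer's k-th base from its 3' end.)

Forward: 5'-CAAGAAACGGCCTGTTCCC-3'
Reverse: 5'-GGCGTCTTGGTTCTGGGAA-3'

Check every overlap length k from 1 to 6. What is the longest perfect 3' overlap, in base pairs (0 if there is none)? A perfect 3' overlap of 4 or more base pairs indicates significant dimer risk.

Last 6 bases (5'→3') — forward …GTTCCC, reverse …TGGGAA.
Reverse complement of the reverse primer's last 6 bases: TTCCCA; its first k bases are the reverse complement of the reverse primer's last k bases, so a perfect k-base overlap needs the forward primer's last k bases to equal them.
Comparing (forward last k vs required): k=1: C vs T ✗; k=2: CC vs TT ✗; k=3: CCC vs TTC ✗; k=4: TCCC vs TTCC ✗; k=5: TTCCC vs TTCCC ✓; k=6: GTTCCC vs TTCCCA ✗.
Only k = 5 is perfect, so the longest perfect 3' overlap is 5.

Longest perfect overlap: 5 complementary base pairs; significant dimer risk (threshold 4).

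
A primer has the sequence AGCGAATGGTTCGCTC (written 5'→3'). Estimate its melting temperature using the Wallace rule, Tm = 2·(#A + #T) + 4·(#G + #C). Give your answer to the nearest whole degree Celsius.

Base counts: A=3, T=4, G=5, C=4 (length 16).
Tm = 2·(3+4) + 4·(5+4) = 2·7 + 4·9 = 14 + 36 = 50°C.

50°C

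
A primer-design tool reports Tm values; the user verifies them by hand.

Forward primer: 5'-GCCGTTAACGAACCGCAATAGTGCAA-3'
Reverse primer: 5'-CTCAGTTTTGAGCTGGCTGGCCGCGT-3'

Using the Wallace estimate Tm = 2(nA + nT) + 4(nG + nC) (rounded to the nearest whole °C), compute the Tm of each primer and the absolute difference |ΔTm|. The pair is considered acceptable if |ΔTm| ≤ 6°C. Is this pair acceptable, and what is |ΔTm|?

|ΔTm| = 6°C; the pair is acceptable.

Forward: A=9 T=4 G=6 C=7 → Tm = 2·13 + 4·13 = 78°C.
Reverse: A=2 T=8 G=9 C=7 → Tm = 2·10 + 4·16 = 84°C.
|ΔTm| = |78 − 84| = 6°C, ≤ 6°C.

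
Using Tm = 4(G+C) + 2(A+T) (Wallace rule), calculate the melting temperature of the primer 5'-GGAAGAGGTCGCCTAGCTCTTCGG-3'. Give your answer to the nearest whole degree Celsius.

Base counts: A=4, T=5, G=9, C=6 (length 24).
Tm = 2·(4+5) + 4·(9+6) = 2·9 + 4·15 = 18 + 60 = 78°C.

78°C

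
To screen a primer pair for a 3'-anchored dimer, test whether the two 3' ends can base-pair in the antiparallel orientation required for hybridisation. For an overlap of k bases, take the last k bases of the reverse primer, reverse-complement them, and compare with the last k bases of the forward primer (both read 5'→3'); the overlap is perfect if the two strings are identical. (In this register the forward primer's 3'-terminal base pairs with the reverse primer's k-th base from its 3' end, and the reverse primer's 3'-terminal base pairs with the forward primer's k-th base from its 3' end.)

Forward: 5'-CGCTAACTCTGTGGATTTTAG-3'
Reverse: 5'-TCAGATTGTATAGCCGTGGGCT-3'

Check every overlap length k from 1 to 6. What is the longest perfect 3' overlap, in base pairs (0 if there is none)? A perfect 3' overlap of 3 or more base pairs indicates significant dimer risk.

Longest perfect overlap: 2 complementary base pairs; below the dimer-risk threshold (threshold 3).

Last 6 bases (5'→3') — forward …TTTTAG, reverse …TGGGCT.
Reverse complement of the reverse primer's last 6 bases: AGCCCA; its first k bases are the reverse complement of the reverse primer's last k bases, so a perfect k-base overlap needs the forward primer's last k bases to equal them.
Comparing (forward last k vs required): k=1: G vs A ✗; k=2: AG vs AG ✓; k=3: TAG vs AGC ✗; k=4: TTAG vs AGCC ✗; k=5: TTTAG vs AGCCC ✗; k=6: TTTTAG vs AGCCCA ✗.
Only k = 2 is perfect, so the longest perfect 3' overlap is 2.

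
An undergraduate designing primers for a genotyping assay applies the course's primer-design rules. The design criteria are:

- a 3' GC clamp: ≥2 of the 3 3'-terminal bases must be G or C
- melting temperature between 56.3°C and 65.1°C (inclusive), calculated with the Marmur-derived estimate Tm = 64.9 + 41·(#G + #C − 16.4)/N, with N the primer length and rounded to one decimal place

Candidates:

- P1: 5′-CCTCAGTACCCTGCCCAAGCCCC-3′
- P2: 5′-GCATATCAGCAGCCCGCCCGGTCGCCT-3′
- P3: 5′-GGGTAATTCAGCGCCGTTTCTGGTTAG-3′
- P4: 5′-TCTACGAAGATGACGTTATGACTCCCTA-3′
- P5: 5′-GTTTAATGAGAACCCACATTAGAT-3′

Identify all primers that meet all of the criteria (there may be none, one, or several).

P1 only.

P1 (23 nt, A=4 T=3 G=3 C=13): 3' end CCC has 3 G/C ✓; Tm = 64.9 + 41·(16 − 16.4)/23 = 64.2°C ✓ — passes.
P2 (27 nt, A=4 T=4 G=7 C=12): 3' end CCT has 2 G/C ✓; Tm = 64.9 + 41·(19 − 16.4)/27 = 68.8°C, outside 56.3–65.1°C ✗ — fails.
P3 (27 nt, A=4 T=9 G=9 C=5): 3' end TAG has 1 G/C, need ≥2 ✗; Tm = 64.9 + 41·(14 − 16.4)/27 = 61.3°C ✓ — fails.
P4 (28 nt, A=8 T=8 G=5 C=7): 3' end CTA has 1 G/C, need ≥2 ✗; Tm = 64.9 + 41·(12 − 16.4)/28 = 58.5°C ✓ — fails.
P5 (24 nt, A=9 T=7 G=4 C=4): 3' end GAT has 1 G/C, need ≥2 ✗; Tm = 64.9 + 41·(8 − 16.4)/24 = 50.6°C, outside 56.3–65.1°C ✗ — fails.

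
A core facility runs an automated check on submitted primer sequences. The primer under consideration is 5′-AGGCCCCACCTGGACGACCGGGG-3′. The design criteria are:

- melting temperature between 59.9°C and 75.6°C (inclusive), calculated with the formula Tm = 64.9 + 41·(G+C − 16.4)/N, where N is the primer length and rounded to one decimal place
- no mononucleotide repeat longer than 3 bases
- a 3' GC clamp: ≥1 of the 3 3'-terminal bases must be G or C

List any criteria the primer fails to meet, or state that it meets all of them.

Fails: homopolymer run.

Base counts: A=4, T=1, G=9, C=9 (length 23).
Tm: Tm = 64.9 + 41·(18 − 16.4)/23 = 67.8°C ✓
homopolymer run: longest run = 4, exceeds 3 ✗
GC clamp: 3' end GGG has 3 G/C ✓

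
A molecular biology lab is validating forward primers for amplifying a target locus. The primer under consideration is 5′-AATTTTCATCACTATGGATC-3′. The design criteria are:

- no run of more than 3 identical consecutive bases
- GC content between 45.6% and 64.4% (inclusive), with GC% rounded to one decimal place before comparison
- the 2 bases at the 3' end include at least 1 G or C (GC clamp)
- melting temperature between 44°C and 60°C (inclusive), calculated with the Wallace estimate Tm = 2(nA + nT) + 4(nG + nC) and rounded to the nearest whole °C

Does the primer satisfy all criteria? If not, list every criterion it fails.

Base counts: A=6, T=8, G=2, C=4 (length 20).
homopolymer run: longest run = 4, exceeds 3 ✗
GC content: GC 6/20 = 30.0%, outside 45.6–64.4% ✗
GC clamp: 3' end TC has 1 G/C ✓
Tm: Tm = 2·14 + 4·6 = 52°C ✓

Fails: homopolymer run, GC content.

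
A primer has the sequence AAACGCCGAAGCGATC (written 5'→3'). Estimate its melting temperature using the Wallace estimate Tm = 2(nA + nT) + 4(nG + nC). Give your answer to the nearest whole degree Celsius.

50°C

Base counts: A=6, T=1, G=4, C=5 (length 16).
Tm = 2·(6+1) + 4·(4+5) = 2·7 + 4·9 = 14 + 36 = 50°C.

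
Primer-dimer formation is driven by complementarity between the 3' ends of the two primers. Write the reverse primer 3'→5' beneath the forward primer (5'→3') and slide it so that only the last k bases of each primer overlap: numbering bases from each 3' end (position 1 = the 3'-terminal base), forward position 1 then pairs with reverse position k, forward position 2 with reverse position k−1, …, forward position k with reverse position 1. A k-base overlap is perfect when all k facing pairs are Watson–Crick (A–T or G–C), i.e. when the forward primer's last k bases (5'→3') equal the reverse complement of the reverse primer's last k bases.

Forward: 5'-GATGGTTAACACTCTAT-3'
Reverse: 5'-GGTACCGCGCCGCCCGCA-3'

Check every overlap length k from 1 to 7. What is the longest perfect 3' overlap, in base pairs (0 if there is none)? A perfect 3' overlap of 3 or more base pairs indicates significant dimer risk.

Longest perfect overlap: 1 complementary base pair; below the dimer-risk threshold (threshold 3).

Last 7 bases (5'→3') — forward …ACTCTAT, reverse …GCCCGCA.
Reverse complement of the reverse primer's last 7 bases: TGCGGGC; its first k bases are the reverse complement of the reverse primer's last k bases, so a perfect k-base overlap needs the forward primer's last k bases to equal them.
Comparing (forward last k vs required): k=1: T vs T ✓; k=2: AT vs TG ✗; k=3: TAT vs TGC ✗; k=4: CTAT vs TGCG ✗; k=5: TCTAT vs TGCGG ✗; k=6: CTCTAT vs TGCGGG ✗; k=7: ACTCTAT vs TGCGGGC ✗.
Only k = 1 is perfect, so the longest perfect 3' overlap is 1.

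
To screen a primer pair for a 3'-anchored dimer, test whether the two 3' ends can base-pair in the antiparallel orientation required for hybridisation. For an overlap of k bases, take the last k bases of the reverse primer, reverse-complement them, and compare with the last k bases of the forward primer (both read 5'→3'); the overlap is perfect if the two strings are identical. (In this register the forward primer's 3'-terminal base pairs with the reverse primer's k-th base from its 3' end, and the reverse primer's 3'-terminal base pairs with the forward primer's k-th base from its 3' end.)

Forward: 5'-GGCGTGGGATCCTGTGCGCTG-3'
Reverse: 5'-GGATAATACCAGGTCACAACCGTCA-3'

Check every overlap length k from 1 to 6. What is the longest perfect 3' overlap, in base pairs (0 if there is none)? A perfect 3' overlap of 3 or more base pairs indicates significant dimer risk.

Longest perfect overlap: 2 complementary base pairs; below the dimer-risk threshold (threshold 3).

Last 6 bases (5'→3') — forward …GCGCTG, reverse …CCGTCA.
Reverse complement of the reverse primer's last 6 bases: TGACGG; its first k bases are the reverse complement of the reverse primer's last k bases, so a perfect k-base overlap needs the forward primer's last k bases to equal them.
Comparing (forward last k vs required): k=1: G vs T ✗; k=2: TG vs TG ✓; k=3: CTG vs TGA ✗; k=4: GCTG vs TGAC ✗; k=5: CGCTG vs TGACG ✗; k=6: GCGCTG vs TGACGG ✗.
Only k = 2 is perfect, so the longest perfect 3' overlap is 2.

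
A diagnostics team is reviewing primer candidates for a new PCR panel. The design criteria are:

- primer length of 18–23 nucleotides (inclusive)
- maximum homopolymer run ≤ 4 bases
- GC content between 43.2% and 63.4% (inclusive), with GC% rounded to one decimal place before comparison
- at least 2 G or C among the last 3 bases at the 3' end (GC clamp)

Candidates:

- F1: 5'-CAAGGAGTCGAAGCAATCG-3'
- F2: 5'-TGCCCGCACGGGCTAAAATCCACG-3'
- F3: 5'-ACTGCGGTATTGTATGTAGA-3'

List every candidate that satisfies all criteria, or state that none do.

F1 (19 nt, A=7 T=2 G=6 C=4): length 19 ✓; longest run = 2 ✓; GC 10/19 = 52.6% ✓; 3' end TCG has 2 G/C ✓ — passes.
F2 (24 nt, A=6 T=3 G=6 C=9): length 24, outside 18–23 ✗; longest run = 4 ✓; GC 15/24 = 62.5% ✓; 3' end ACG has 2 G/C ✓ — fails.
F3 (20 nt, A=5 T=7 G=6 C=2): length 20 ✓; longest run = 2 ✓; GC 8/20 = 40.0%, outside 43.2–63.4% ✗; 3' end AGA has 1 G/C, need ≥2 ✗ — fails.

F1 only.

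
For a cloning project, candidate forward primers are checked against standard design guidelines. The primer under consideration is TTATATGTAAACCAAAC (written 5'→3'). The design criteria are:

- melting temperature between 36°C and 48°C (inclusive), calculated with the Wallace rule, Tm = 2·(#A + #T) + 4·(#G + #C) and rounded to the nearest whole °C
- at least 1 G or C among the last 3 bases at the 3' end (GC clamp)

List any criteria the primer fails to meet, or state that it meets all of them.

Meets all criteria.

Base counts: A=8, T=5, G=1, C=3 (length 17).
Tm: Tm = 2·13 + 4·4 = 42°C ✓
GC clamp: 3' end AAC has 1 G/C ✓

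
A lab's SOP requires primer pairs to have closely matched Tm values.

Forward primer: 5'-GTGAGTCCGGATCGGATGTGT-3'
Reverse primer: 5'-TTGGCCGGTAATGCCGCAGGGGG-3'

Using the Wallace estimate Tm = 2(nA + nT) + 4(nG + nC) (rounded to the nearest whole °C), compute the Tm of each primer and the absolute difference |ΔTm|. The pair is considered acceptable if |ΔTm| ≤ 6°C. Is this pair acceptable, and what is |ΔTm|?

|ΔTm| = 12°C; the pair is not acceptable.

Forward: A=3 T=6 G=9 C=3 → Tm = 2·9 + 4·12 = 66°C.
Reverse: A=3 T=4 G=11 C=5 → Tm = 2·7 + 4·16 = 78°C.
|ΔTm| = |66 − 78| = 12°C, > 6°C.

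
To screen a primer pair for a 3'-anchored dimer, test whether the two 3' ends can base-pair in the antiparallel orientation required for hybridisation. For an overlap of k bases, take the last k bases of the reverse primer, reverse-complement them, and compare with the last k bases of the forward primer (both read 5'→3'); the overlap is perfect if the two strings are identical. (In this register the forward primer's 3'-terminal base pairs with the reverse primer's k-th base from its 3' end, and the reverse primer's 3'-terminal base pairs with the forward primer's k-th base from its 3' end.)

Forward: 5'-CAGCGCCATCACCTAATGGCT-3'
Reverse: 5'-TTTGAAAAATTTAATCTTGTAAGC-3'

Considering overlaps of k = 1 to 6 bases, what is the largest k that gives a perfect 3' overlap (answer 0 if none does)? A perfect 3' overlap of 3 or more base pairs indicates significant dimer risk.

Longest perfect overlap: 3 complementary base pairs; significant dimer risk (threshold 3).

Last 6 bases (5'→3') — forward …ATGGCT, reverse …GTAAGC.
Reverse complement of the reverse primer's last 6 bases: GCTTAC; its first k bases are the reverse complement of the reverse primer's last k bases, so a perfect k-base overlap needs the forward primer's last k bases to equal them.
Comparing (forward last k vs required): k=1: T vs G ✗; k=2: CT vs GC ✗; k=3: GCT vs GCT ✓; k=4: GGCT vs GCTT ✗; k=5: TGGCT vs GCTTA ✗; k=6: ATGGCT vs GCTTAC ✗.
Only k = 3 is perfect, so the longest perfect 3' overlap is 3.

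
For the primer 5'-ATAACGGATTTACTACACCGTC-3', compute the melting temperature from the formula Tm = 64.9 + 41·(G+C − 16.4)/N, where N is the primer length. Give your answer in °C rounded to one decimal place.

Base counts: A=7, T=6, G=3, C=6; G+C = 9, N = 22.
Tm = 64.9 + 41·(9 − 16.4)/22 = 64.9 + -303.40/22 = 51.1°C.

51.1°C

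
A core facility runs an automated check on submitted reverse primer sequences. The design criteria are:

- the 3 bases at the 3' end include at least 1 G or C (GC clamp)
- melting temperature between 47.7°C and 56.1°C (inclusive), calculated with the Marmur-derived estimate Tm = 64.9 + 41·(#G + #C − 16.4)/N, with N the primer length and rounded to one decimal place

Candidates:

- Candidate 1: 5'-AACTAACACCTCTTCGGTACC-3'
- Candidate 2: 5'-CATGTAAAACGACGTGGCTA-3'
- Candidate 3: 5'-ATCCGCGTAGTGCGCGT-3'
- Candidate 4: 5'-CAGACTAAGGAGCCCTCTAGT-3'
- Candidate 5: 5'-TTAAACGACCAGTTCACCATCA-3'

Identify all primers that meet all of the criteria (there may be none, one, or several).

Candidate 1, Candidate 2, Candidate 3, Candidate 4 and Candidate 5.

Candidate 1 (21 nt, A=6 T=5 G=2 C=8): 3' end ACC has 2 G/C ✓; Tm = 64.9 + 41·(10 − 16.4)/21 = 52.4°C ✓ — passes.
Candidate 2 (20 nt, A=7 T=4 G=5 C=4): 3' end CTA has 1 G/C ✓; Tm = 64.9 + 41·(9 − 16.4)/20 = 49.7°C ✓ — passes.
Candidate 3 (17 nt, A=2 T=4 G=6 C=5): 3' end CGT has 2 G/C ✓; Tm = 64.9 + 41·(11 − 16.4)/17 = 51.9°C ✓ — passes.
Candidate 4 (21 nt, A=6 T=4 G=5 C=6): 3' end AGT has 1 G/C ✓; Tm = 64.9 + 41·(11 − 16.4)/21 = 54.4°C ✓ — passes.
Candidate 5 (22 nt, A=8 T=5 G=2 C=7): 3' end TCA has 1 G/C ✓; Tm = 64.9 + 41·(9 − 16.4)/22 = 51.1°C ✓ — passes.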